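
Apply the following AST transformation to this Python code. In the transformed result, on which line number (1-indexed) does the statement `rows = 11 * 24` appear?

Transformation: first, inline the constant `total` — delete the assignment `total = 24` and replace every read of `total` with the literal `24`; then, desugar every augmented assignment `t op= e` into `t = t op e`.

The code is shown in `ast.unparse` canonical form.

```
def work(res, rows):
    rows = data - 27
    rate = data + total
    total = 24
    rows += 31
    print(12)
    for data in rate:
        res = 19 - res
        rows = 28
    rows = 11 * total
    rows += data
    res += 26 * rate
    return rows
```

Transformed code:
def work(res, rows):
    rows = data - 27
    rate = data + 24
    rows = rows + 31
    print(12)
    for data in rate:
        res = 19 - res
        rows = 28
    rows = 11 * 24
    rows = rows + data
    res = res + 26 * rate
    return rows

9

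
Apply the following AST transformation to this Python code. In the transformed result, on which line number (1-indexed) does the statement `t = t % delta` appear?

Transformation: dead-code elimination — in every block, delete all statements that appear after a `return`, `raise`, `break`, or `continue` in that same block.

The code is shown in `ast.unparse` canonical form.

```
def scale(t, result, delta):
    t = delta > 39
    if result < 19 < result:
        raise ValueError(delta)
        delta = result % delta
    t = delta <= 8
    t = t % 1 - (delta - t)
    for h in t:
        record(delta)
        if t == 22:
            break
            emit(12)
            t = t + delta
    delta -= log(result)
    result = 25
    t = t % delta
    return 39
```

Transformed code:
def scale(t, result, delta):
    t = delta > 39
    if result < 19 < result:
        raise ValueError(delta)
    t = delta <= 8
    t = t % 1 - (delta - t)
    for h in t:
        record(delta)
        if t == 22:
            break
    delta -= log(result)
    result = 25
    t = t % delta
    return 39

13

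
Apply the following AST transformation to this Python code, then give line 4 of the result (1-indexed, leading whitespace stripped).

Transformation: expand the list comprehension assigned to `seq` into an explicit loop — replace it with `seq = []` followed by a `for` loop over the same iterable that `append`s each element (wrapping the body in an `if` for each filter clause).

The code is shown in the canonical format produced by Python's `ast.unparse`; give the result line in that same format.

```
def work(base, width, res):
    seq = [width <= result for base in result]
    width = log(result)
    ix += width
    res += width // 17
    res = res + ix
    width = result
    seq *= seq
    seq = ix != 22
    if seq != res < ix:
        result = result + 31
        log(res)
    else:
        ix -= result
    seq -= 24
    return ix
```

Transformed code:
def work(base, width, res):
    seq = []
    for base in result:
        seq.append(width <= result)
    width = log(result)
    ix += width
    res += width // 17
    res = res + ix
    width = result
    seq *= seq
    seq = ix != 22
    if seq != res < ix:
        result = result + 31
        log(res)
    else:
        ix -= result
    seq -= 24
    return ix

seq.append(width <= result)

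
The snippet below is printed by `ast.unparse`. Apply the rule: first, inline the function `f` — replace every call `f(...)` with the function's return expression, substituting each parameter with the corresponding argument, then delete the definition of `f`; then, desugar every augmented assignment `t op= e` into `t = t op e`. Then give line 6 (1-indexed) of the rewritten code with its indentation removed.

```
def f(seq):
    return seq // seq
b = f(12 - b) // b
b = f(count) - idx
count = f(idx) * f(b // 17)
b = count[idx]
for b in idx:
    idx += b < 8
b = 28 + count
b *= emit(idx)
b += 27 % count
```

idx = idx + (b < 8)

Transformed code:
b = (12 - b) // (12 - b) // b
b = count // count - idx
count = idx // idx * (b // 17 // (b // 17))
b = count[idx]
for b in idx:
    idx = idx + (b < 8)
b = 28 + count
b = b * emit(idx)
b = b + 27 % count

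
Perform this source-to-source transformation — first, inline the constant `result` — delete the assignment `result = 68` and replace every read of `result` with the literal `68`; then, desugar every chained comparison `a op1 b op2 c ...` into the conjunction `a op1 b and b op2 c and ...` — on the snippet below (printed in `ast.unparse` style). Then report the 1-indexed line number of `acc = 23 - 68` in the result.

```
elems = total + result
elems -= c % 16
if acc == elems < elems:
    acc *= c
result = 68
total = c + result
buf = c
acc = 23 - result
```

7

Transformed code:
elems = total + 68
elems -= c % 16
if acc == elems and elems < elems:
    acc *= c
total = c + 68
buf = c
acc = 23 - 68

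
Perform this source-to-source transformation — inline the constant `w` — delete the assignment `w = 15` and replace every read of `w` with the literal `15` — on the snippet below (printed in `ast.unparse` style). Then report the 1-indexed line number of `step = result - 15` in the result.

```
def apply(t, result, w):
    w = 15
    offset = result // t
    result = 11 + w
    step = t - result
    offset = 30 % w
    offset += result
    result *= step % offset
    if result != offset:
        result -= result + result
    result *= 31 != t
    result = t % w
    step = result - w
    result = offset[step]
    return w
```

12

Transformed code:
def apply(t, result, w):
    offset = result // t
    result = 11 + 15
    step = t - result
    offset = 30 % 15
    offset += result
    result *= step % offset
    if result != offset:
        result -= result + result
    result *= 31 != t
    result = t % 15
    step = result - 15
    result = offset[step]
    return 15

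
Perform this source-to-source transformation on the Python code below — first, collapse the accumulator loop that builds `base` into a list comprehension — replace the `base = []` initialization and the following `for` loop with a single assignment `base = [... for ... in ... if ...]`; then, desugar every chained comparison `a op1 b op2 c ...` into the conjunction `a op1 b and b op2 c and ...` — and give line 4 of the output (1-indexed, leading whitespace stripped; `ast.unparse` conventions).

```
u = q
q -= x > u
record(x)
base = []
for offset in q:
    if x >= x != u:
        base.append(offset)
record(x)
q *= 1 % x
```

Transformed code:
u = q
q -= x > u
record(x)
base = [offset for offset in q if x >= x and x != u]
record(x)
q *= 1 % x

base = [offset for offset in q if x >= x and x != u]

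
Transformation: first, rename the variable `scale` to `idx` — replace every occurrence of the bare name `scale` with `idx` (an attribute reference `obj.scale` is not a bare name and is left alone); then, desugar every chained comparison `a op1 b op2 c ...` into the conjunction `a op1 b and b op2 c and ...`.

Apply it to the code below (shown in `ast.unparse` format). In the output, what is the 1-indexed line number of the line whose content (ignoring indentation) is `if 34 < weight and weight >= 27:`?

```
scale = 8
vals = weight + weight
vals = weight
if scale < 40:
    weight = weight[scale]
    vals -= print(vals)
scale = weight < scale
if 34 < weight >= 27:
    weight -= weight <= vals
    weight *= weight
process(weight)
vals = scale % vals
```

8

Transformed code:
idx = 8
vals = weight + weight
vals = weight
if idx < 40:
    weight = weight[idx]
    vals -= print(vals)
idx = weight < idx
if 34 < weight and weight >= 27:
    weight -= weight <= vals
    weight *= weight
process(weight)
vals = idx % vals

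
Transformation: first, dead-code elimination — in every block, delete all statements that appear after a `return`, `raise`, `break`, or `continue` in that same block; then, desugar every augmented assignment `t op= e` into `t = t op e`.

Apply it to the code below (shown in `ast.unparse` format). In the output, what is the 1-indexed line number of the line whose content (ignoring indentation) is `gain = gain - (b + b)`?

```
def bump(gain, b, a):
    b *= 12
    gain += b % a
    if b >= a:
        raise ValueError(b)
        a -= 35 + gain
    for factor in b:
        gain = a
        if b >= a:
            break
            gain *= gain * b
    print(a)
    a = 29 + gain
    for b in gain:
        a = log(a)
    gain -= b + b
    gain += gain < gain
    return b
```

Transformed code:
def bump(gain, b, a):
    b = b * 12
    gain = gain + b % a
    if b >= a:
        raise ValueError(b)
    for factor in b:
        gain = a
        if b >= a:
            break
    print(a)
    a = 29 + gain
    for b in gain:
        a = log(a)
    gain = gain - (b + b)
    gain = gain + (gain < gain)
    return b

14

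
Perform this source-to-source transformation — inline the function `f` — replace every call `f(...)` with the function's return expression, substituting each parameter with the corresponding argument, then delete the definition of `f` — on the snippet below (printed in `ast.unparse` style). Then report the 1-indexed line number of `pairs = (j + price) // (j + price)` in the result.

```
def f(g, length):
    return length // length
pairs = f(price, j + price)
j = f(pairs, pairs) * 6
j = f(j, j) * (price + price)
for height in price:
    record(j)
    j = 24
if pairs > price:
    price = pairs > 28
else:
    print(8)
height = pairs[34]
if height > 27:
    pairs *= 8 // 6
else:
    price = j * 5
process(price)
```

1

Transformed code:
pairs = (j + price) // (j + price)
j = pairs // pairs * 6
j = j // j * (price + price)
for height in price:
    record(j)
    j = 24
if pairs > price:
    price = pairs > 28
else:
    print(8)
height = pairs[34]
if height > 27:
    pairs *= 8 // 6
else:
    price = j * 5
process(price)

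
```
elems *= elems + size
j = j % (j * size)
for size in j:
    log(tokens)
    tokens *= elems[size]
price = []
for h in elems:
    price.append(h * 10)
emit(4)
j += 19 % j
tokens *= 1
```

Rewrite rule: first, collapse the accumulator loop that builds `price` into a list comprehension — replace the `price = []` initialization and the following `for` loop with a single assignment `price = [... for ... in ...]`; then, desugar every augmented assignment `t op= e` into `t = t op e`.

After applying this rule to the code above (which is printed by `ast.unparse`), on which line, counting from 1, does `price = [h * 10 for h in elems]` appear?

Transformed code:
elems = elems * (elems + size)
j = j % (j * size)
for size in j:
    log(tokens)
    tokens = tokens * elems[size]
price = [h * 10 for h in elems]
emit(4)
j = j + 19 % j
tokens = tokens * 1

6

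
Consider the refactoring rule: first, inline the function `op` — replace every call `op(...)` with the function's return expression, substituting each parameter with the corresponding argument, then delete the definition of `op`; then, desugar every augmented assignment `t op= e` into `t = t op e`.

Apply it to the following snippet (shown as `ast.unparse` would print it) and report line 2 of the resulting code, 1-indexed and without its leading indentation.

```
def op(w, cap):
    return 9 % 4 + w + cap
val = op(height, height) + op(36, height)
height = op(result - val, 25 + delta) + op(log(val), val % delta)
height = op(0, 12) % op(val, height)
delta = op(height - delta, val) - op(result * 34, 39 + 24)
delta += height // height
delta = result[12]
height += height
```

Transformed code:
val = 9 % 4 + height + height + (9 % 4 + 36 + height)
height = 9 % 4 + (result - val) + (25 + delta) + (9 % 4 + log(val) + val % delta)
height = (9 % 4 + 0 + 12) % (9 % 4 + val + height)
delta = 9 % 4 + (height - delta) + val - (9 % 4 + result * 34 + (39 + 24))
delta = delta + height // height
delta = result[12]
height = height + height

height = 9 % 4 + (result - val) + (25 + delta) + (9 % 4 + log(val) + val % delta)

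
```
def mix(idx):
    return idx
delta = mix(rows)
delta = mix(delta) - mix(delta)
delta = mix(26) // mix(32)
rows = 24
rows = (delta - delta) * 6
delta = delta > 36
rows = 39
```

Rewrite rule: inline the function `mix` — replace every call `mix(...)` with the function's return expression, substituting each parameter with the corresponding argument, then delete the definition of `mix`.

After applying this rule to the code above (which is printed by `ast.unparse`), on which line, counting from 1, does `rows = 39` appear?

Transformed code:
delta = rows
delta = delta - delta
delta = 26 // 32
rows = 24
rows = (delta - delta) * 6
delta = delta > 36
rows = 39

7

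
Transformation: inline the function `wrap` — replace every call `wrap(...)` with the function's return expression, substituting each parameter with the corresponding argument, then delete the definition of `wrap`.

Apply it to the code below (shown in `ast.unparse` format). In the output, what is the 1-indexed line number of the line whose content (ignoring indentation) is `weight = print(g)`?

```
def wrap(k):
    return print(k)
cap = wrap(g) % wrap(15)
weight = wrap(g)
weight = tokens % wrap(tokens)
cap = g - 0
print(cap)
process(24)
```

Transformed code:
cap = print(g) % print(15)
weight = print(g)
weight = tokens % print(tokens)
cap = g - 0
print(cap)
process(24)

2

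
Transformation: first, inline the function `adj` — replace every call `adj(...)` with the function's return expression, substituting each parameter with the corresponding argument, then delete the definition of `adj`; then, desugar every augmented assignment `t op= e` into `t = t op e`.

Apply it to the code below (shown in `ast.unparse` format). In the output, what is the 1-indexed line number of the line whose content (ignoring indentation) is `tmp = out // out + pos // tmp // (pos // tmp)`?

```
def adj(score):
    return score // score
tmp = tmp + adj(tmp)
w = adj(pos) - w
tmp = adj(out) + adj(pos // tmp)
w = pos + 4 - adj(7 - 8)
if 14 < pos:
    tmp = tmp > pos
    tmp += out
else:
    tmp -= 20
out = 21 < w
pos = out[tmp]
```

3

Transformed code:
tmp = tmp + tmp // tmp
w = pos // pos - w
tmp = out // out + pos // tmp // (pos // tmp)
w = pos + 4 - (7 - 8) // (7 - 8)
if 14 < pos:
    tmp = tmp > pos
    tmp = tmp + out
else:
    tmp = tmp - 20
out = 21 < w
pos = out[tmp]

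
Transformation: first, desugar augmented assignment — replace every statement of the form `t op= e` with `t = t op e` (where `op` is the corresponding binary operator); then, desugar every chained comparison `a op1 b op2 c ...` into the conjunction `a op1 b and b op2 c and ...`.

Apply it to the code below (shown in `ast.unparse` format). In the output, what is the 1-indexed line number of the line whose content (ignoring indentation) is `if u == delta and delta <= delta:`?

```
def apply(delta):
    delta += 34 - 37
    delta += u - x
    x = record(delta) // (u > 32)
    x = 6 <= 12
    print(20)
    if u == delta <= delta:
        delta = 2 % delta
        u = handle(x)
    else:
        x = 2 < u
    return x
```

Transformed code:
def apply(delta):
    delta = delta + (34 - 37)
    delta = delta + (u - x)
    x = record(delta) // (u > 32)
    x = 6 <= 12
    print(20)
    if u == delta and delta <= delta:
        delta = 2 % delta
        u = handle(x)
    else:
        x = 2 < u
    return x

7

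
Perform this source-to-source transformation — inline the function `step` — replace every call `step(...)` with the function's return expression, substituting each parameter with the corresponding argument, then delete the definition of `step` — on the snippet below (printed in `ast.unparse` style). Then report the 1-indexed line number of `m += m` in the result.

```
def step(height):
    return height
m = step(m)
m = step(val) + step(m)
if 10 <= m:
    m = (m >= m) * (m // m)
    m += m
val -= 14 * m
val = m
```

5

Transformed code:
m = m
m = val + m
if 10 <= m:
    m = (m >= m) * (m // m)
    m += m
val -= 14 * m
val = m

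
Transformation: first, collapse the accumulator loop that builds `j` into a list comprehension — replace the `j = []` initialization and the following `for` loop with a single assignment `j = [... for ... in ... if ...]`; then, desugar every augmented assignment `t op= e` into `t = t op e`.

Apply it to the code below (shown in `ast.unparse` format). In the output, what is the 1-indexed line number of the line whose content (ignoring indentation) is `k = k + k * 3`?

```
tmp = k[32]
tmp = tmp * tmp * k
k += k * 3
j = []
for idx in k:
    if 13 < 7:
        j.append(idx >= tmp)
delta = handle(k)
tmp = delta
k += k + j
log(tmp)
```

Transformed code:
tmp = k[32]
tmp = tmp * tmp * k
k = k + k * 3
j = [idx >= tmp for idx in k if 13 < 7]
delta = handle(k)
tmp = delta
k = k + (k + j)
log(tmp)

3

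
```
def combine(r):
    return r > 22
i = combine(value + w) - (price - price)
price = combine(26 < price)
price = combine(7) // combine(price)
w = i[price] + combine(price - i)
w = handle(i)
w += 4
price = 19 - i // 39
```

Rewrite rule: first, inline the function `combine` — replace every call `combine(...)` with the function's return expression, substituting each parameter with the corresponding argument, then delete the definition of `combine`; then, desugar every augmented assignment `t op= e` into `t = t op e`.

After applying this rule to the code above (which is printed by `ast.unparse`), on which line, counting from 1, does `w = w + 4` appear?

6

Transformed code:
i = (value + w > 22) - (price - price)
price = (26 < price) > 22
price = (7 > 22) // (price > 22)
w = i[price] + (price - i > 22)
w = handle(i)
w = w + 4
price = 19 - i // 39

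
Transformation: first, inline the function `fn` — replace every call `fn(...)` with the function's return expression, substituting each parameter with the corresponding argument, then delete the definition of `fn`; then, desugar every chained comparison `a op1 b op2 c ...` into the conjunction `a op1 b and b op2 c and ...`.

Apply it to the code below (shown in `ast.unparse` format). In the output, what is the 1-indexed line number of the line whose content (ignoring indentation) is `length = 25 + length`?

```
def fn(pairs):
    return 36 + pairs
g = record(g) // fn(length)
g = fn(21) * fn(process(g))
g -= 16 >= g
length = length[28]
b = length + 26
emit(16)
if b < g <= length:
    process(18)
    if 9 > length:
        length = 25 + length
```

Transformed code:
g = record(g) // (36 + length)
g = (36 + 21) * (36 + process(g))
g -= 16 >= g
length = length[28]
b = length + 26
emit(16)
if b < g and g <= length:
    process(18)
    if 9 > length:
        length = 25 + length

10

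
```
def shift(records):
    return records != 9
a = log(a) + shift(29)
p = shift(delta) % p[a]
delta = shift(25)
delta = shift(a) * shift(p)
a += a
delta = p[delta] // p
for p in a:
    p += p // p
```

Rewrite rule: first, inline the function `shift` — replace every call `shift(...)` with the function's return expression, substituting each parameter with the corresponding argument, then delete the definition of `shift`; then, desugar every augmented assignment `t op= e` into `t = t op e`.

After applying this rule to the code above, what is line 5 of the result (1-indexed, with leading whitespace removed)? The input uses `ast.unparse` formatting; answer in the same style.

a = a + a

Transformed code:
a = log(a) + (29 != 9)
p = (delta != 9) % p[a]
delta = 25 != 9
delta = (a != 9) * (p != 9)
a = a + a
delta = p[delta] // p
for p in a:
    p = p + p // p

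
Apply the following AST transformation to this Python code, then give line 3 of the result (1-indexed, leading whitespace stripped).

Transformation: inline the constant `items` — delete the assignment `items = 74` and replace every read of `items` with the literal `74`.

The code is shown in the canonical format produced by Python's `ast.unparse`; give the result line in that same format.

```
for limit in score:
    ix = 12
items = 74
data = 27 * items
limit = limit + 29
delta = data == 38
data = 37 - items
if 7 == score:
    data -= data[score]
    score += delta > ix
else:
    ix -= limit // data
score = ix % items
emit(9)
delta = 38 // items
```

data = 27 * 74

Transformed code:
for limit in score:
    ix = 12
data = 27 * 74
limit = limit + 29
delta = data == 38
data = 37 - 74
if 7 == score:
    data -= data[score]
    score += delta > ix
else:
    ix -= limit // data
score = ix % 74
emit(9)
delta = 38 // 74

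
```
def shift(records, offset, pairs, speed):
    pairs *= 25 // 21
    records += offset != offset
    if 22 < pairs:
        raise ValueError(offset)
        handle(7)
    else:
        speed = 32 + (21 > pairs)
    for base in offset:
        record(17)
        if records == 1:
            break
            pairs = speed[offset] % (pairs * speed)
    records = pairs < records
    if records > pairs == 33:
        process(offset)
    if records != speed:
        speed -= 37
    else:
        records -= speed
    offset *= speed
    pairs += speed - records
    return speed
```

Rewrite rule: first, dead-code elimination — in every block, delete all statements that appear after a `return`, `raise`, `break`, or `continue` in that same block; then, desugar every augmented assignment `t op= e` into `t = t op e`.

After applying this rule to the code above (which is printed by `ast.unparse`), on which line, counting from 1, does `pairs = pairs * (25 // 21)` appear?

Transformed code:
def shift(records, offset, pairs, speed):
    pairs = pairs * (25 // 21)
    records = records + (offset != offset)
    if 22 < pairs:
        raise ValueError(offset)
    else:
        speed = 32 + (21 > pairs)
    for base in offset:
        record(17)
        if records == 1:
            break
    records = pairs < records
    if records > pairs == 33:
        process(offset)
    if records != speed:
        speed = speed - 37
    else:
        records = records - speed
    offset = offset * speed
    pairs = pairs + (speed - records)
    return speed

2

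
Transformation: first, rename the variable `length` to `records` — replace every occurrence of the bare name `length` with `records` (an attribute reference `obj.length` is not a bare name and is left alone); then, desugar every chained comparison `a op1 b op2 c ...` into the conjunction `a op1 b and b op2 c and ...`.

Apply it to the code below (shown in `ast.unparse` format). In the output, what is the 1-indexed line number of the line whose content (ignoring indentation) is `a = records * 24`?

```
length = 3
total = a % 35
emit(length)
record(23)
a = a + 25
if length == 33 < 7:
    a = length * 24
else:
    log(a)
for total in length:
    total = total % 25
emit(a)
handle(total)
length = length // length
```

Transformed code:
records = 3
total = a % 35
emit(records)
record(23)
a = a + 25
if records == 33 and 33 < 7:
    a = records * 24
else:
    log(a)
for total in records:
    total = total % 25
emit(a)
handle(total)
records = records // records

7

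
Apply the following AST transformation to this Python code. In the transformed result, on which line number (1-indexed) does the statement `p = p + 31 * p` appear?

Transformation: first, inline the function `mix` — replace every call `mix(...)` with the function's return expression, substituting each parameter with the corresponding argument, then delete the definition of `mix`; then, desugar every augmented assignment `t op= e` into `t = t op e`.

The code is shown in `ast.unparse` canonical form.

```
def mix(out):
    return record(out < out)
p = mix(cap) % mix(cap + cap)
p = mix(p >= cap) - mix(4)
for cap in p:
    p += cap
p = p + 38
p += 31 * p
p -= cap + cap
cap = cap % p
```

6

Transformed code:
p = record(cap < cap) % record(cap + cap < cap + cap)
p = record((p >= cap) < (p >= cap)) - record(4 < 4)
for cap in p:
    p = p + cap
p = p + 38
p = p + 31 * p
p = p - (cap + cap)
cap = cap % p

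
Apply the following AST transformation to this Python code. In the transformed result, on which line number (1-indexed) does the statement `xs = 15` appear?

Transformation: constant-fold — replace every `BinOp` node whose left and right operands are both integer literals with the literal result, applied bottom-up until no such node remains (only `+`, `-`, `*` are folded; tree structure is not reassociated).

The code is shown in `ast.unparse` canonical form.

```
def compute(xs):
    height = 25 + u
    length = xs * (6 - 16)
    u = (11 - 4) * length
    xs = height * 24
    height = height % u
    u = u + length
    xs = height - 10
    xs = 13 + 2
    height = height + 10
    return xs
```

Transformed code:
def compute(xs):
    height = 25 + u
    length = xs * -10
    u = 7 * length
    xs = height * 24
    height = height % u
    u = u + length
    xs = height - 10
    xs = 15
    height = height + 10
    return xs

9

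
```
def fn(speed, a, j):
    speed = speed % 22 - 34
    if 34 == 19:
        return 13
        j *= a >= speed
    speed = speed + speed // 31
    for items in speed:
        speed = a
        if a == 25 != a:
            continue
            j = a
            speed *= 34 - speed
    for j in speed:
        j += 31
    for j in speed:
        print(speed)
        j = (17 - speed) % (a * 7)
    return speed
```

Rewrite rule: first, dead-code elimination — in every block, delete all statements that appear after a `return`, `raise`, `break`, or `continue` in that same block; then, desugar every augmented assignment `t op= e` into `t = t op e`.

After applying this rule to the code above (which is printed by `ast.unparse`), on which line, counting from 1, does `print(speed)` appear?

Transformed code:
def fn(speed, a, j):
    speed = speed % 22 - 34
    if 34 == 19:
        return 13
    speed = speed + speed // 31
    for items in speed:
        speed = a
        if a == 25 != a:
            continue
    for j in speed:
        j = j + 31
    for j in speed:
        print(speed)
        j = (17 - speed) % (a * 7)
    return speed

13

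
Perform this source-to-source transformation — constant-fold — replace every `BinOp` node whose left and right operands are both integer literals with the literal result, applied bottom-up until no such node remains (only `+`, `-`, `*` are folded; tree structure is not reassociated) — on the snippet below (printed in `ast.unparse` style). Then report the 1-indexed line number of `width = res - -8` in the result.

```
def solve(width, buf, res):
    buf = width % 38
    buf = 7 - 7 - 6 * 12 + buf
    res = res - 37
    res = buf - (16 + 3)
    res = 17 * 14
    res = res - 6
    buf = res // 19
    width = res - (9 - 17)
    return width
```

9

Transformed code:
def solve(width, buf, res):
    buf = width % 38
    buf = -72 + buf
    res = res - 37
    res = buf - 19
    res = 238
    res = res - 6
    buf = res // 19
    width = res - -8
    return width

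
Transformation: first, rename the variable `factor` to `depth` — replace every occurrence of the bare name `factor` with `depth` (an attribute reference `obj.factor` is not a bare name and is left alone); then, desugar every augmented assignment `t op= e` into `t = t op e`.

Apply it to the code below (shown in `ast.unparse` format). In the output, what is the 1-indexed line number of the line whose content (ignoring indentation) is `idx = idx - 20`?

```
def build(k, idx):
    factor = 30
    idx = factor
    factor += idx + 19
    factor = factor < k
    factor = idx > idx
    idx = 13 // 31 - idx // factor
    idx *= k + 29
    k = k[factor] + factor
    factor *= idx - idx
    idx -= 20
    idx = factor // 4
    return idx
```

11

Transformed code:
def build(k, idx):
    depth = 30
    idx = depth
    depth = depth + (idx + 19)
    depth = depth < k
    depth = idx > idx
    idx = 13 // 31 - idx // depth
    idx = idx * (k + 29)
    k = k[depth] + depth
    depth = depth * (idx - idx)
    idx = idx - 20
    idx = depth // 4
    return idx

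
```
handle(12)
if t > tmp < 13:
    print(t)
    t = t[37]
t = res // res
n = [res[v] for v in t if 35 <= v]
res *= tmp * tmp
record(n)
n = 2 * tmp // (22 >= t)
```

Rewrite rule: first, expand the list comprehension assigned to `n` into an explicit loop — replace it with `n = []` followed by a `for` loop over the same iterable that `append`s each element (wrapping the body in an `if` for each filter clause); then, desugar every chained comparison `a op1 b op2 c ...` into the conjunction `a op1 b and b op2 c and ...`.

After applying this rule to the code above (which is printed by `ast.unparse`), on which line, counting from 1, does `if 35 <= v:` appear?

8

Transformed code:
handle(12)
if t > tmp and tmp < 13:
    print(t)
    t = t[37]
t = res // res
n = []
for v in t:
    if 35 <= v:
        n.append(res[v])
res *= tmp * tmp
record(n)
n = 2 * tmp // (22 >= t)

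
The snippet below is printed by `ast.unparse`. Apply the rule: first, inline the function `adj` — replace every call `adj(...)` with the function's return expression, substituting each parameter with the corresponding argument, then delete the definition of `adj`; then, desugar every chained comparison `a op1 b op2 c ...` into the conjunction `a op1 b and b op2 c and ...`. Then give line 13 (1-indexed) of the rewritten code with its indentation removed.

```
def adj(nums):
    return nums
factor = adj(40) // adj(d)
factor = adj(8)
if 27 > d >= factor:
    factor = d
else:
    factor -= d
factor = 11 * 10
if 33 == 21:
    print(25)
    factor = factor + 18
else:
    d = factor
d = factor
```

Transformed code:
factor = 40 // d
factor = 8
if 27 > d and d >= factor:
    factor = d
else:
    factor -= d
factor = 11 * 10
if 33 == 21:
    print(25)
    factor = factor + 18
else:
    d = factor
d = factor

d = factor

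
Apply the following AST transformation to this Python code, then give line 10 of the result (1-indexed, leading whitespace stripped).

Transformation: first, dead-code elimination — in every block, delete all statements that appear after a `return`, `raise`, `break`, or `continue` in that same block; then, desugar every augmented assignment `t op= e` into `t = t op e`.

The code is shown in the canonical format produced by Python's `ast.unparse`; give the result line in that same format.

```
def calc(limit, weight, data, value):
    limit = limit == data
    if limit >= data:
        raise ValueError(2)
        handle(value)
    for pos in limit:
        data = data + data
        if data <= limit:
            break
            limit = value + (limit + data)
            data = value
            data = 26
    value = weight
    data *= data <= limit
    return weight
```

data = data * (data <= limit)

Transformed code:
def calc(limit, weight, data, value):
    limit = limit == data
    if limit >= data:
        raise ValueError(2)
    for pos in limit:
        data = data + data
        if data <= limit:
            break
    value = weight
    data = data * (data <= limit)
    return weight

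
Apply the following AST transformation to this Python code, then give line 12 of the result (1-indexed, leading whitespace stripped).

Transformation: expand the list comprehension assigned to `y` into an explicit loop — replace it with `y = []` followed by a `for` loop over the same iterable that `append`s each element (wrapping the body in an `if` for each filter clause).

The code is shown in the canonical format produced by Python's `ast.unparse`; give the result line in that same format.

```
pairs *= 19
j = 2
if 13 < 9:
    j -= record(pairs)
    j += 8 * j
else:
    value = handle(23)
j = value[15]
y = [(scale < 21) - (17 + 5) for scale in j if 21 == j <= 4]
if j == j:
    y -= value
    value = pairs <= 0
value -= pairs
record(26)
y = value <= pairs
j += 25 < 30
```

y.append((scale < 21) - (17 + 5))

Transformed code:
pairs *= 19
j = 2
if 13 < 9:
    j -= record(pairs)
    j += 8 * j
else:
    value = handle(23)
j = value[15]
y = []
for scale in j:
    if 21 == j <= 4:
        y.append((scale < 21) - (17 + 5))
if j == j:
    y -= value
    value = pairs <= 0
value -= pairs
record(26)
y = value <= pairs
j += 25 < 30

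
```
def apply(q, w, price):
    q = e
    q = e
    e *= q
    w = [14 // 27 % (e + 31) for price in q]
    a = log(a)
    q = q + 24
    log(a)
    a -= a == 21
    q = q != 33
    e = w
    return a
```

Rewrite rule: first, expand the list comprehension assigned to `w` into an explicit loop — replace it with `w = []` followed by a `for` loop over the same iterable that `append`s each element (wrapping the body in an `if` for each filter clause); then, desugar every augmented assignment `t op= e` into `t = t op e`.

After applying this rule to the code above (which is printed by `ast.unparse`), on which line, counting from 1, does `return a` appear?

14

Transformed code:
def apply(q, w, price):
    q = e
    q = e
    e = e * q
    w = []
    for price in q:
        w.append(14 // 27 % (e + 31))
    a = log(a)
    q = q + 24
    log(a)
    a = a - (a == 21)
    q = q != 33
    e = w
    return a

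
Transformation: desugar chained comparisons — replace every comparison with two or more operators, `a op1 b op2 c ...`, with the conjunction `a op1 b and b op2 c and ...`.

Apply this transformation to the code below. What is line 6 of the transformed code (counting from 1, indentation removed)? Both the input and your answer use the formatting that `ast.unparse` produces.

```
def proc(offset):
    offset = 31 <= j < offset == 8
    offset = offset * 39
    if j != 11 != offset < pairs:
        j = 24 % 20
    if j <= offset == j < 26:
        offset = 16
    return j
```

if j <= offset and offset == j and (j < 26):

Transformed code:
def proc(offset):
    offset = 31 <= j and j < offset and (offset == 8)
    offset = offset * 39
    if j != 11 and 11 != offset and (offset < pairs):
        j = 24 % 20
    if j <= offset and offset == j and (j < 26):
        offset = 16
    return j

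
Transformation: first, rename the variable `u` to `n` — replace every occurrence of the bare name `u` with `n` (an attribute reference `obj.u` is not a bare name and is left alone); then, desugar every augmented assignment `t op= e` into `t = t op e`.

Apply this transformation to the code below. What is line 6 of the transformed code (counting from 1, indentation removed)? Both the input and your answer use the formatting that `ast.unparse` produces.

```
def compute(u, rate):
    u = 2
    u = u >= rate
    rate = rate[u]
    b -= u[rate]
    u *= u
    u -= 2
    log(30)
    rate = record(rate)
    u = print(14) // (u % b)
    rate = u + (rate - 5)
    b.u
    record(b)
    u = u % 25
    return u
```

Transformed code:
def compute(n, rate):
    n = 2
    n = n >= rate
    rate = rate[n]
    b = b - n[rate]
    n = n * n
    n = n - 2
    log(30)
    rate = record(rate)
    n = print(14) // (n % b)
    rate = n + (rate - 5)
    b.u
    record(b)
    n = n % 25
    return n

n = n * n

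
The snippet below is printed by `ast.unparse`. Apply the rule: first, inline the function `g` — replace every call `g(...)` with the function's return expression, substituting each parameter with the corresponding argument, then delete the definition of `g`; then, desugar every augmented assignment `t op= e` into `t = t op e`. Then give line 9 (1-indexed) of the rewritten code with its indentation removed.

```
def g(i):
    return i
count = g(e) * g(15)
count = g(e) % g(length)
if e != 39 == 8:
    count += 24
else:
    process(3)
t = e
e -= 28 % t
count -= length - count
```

Transformed code:
count = e * 15
count = e % length
if e != 39 == 8:
    count = count + 24
else:
    process(3)
t = e
e = e - 28 % t
count = count - (length - count)

count = count - (length - count)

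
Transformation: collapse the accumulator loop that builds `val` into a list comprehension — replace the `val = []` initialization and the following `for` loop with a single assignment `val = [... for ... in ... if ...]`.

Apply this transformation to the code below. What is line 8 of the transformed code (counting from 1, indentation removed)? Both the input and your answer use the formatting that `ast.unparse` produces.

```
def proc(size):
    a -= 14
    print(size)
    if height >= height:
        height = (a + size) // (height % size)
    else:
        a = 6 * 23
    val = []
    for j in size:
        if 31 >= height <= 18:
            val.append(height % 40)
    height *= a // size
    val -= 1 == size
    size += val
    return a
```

val = [height % 40 for j in size if 31 >= height <= 18]

Transformed code:
def proc(size):
    a -= 14
    print(size)
    if height >= height:
        height = (a + size) // (height % size)
    else:
        a = 6 * 23
    val = [height % 40 for j in size if 31 >= height <= 18]
    height *= a // size
    val -= 1 == size
    size += val
    return a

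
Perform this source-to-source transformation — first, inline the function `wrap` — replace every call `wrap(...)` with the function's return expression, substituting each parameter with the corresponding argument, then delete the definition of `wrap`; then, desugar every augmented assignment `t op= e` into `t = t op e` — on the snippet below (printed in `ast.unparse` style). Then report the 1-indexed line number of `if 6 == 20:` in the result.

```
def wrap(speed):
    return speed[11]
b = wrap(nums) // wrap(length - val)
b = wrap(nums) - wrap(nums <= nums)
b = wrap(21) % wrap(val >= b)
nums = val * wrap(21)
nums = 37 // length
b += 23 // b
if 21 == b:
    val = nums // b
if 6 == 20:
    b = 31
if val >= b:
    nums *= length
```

Transformed code:
b = nums[11] // (length - val)[11]
b = nums[11] - (nums <= nums)[11]
b = 21[11] % (val >= b)[11]
nums = val * 21[11]
nums = 37 // length
b = b + 23 // b
if 21 == b:
    val = nums // b
if 6 == 20:
    b = 31
if val >= b:
    nums = nums * length

9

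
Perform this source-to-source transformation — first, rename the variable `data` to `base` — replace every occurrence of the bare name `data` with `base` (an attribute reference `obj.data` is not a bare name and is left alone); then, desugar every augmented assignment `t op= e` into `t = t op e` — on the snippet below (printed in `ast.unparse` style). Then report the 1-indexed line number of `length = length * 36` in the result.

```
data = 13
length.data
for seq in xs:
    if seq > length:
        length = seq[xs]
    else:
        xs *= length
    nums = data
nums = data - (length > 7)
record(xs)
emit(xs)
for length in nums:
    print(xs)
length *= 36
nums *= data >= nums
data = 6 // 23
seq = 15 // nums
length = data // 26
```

14

Transformed code:
base = 13
length.data
for seq in xs:
    if seq > length:
        length = seq[xs]
    else:
        xs = xs * length
    nums = base
nums = base - (length > 7)
record(xs)
emit(xs)
for length in nums:
    print(xs)
length = length * 36
nums = nums * (base >= nums)
base = 6 // 23
seq = 15 // nums
length = base // 26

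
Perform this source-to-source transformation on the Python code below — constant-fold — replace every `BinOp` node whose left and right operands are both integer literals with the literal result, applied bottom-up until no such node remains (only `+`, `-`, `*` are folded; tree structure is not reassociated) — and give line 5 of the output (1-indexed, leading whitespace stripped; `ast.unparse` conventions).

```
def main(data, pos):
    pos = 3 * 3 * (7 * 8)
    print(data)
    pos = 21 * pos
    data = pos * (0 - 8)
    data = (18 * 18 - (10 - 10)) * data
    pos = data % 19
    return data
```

data = pos * -8

Transformed code:
def main(data, pos):
    pos = 504
    print(data)
    pos = 21 * pos
    data = pos * -8
    data = 324 * data
    pos = data % 19
    return data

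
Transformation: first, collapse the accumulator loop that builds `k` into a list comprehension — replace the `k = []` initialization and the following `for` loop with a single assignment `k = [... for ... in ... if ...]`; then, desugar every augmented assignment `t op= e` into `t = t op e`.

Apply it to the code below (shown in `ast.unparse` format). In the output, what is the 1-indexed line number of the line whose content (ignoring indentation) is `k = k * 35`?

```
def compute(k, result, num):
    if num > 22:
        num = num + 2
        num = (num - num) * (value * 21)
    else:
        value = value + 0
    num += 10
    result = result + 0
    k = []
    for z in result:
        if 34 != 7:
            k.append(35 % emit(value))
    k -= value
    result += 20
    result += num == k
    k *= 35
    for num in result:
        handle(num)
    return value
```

Transformed code:
def compute(k, result, num):
    if num > 22:
        num = num + 2
        num = (num - num) * (value * 21)
    else:
        value = value + 0
    num = num + 10
    result = result + 0
    k = [35 % emit(value) for z in result if 34 != 7]
    k = k - value
    result = result + 20
    result = result + (num == k)
    k = k * 35
    for num in result:
        handle(num)
    return value

13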